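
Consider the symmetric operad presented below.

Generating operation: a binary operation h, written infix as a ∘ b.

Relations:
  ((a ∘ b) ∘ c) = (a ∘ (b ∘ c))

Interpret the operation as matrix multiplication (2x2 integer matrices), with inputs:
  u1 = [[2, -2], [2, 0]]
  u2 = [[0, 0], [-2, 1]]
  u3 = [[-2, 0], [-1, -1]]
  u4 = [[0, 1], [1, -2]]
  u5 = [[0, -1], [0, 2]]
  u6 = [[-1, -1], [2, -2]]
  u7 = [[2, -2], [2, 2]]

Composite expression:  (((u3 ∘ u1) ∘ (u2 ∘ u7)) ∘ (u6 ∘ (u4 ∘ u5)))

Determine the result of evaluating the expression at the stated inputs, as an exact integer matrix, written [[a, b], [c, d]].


[[0, 312], [0, 156]]


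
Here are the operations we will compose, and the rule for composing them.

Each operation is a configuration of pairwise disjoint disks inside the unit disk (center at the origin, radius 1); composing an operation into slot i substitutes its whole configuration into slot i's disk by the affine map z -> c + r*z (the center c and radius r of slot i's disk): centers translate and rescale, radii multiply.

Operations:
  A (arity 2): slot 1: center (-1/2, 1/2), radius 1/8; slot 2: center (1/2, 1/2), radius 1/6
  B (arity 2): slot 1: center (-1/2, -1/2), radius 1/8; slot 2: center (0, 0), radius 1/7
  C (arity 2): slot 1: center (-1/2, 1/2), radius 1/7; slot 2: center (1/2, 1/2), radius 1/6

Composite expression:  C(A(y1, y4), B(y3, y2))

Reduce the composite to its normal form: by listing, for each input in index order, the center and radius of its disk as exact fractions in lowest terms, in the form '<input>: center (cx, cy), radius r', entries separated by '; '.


Below C, radii multiply path by path; the y-disk centers shift.
tracing y1 down its 2-map path: center (-4/7, 4/7), radius 1/56
tracing y4 down its 2-map path: center (-3/7, 4/7), radius 1/42
tracing y3 down its 2-map path: center (5/12, 5/12), radius 1/48
tracing y2 down its 2-map path: center (1/2, 1/2), radius 1/42

y1: center (-4/7, 4/7), radius 1/56; y2: center (1/2, 1/2), radius 1/42; y3: center (5/12, 5/12), radius 1/48; y4: center (-3/7, 4/7), radius 1/42


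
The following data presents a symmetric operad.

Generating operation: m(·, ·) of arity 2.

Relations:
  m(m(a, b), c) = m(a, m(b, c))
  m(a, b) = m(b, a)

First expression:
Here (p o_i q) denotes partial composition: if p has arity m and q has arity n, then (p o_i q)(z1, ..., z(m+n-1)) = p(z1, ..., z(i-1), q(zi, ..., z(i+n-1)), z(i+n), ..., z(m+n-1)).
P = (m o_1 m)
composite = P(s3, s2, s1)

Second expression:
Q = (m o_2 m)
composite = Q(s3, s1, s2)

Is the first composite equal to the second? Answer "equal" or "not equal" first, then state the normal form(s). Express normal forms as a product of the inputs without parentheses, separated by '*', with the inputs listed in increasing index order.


equal — both sides give s1 * s2 * s3


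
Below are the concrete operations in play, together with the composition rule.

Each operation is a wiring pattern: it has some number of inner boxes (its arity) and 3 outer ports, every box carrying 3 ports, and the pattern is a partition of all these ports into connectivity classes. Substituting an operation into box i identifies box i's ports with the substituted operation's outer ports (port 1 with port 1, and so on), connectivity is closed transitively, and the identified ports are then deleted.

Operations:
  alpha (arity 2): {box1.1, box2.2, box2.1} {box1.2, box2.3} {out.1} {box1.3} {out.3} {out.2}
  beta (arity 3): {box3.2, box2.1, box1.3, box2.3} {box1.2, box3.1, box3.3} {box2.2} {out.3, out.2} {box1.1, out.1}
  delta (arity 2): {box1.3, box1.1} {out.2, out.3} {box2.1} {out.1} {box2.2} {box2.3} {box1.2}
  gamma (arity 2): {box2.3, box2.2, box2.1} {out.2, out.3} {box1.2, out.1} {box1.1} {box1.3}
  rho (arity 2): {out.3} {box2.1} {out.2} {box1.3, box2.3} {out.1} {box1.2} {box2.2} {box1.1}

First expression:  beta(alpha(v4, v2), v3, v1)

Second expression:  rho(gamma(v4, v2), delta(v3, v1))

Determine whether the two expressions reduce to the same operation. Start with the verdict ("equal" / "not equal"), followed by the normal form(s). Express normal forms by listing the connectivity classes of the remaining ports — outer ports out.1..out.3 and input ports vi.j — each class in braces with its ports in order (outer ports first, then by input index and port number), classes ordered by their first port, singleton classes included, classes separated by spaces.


not equal; the first gives {out.1} {out.2, out.3} {v1.1, v1.3} {v1.2, v3.1, v3.3} {v2.1, v2.2, v4.1} {v2.3, v4.2} {v3.2} {v4.3} and the second {out.1} {out.2} {out.3} {v1.1} {v1.2} {v1.3} {v2.1, v2.2, v2.3} {v3.1, v3.3} {v3.2} {v4.1} {v4.2} {v4.3}

In normal form, the first expression is {out.1} {out.2, out.3} {v1.1, v1.3} {v1.2, v3.1, v3.3} {v2.1, v2.2, v4.1} {v2.3, v4.2} {v3.2} {v4.3}
In normal form, the second expression is {out.1} {out.2} {out.3} {v1.1} {v1.2} {v1.3} {v2.1, v2.2, v2.3} {v3.1, v3.3} {v3.2} {v4.1} {v4.2} {v4.3}
Distinct normal forms: not equal.


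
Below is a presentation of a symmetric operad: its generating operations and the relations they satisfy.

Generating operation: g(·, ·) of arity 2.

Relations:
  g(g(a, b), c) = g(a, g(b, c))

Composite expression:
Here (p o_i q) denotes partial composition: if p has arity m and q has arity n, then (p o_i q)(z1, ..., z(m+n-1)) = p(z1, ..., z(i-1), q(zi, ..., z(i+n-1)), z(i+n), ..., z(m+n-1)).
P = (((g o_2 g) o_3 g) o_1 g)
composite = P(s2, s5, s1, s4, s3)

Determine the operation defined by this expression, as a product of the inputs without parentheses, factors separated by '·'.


s2 · s5 · s1 · s4 · s3

Under associativity of g, the answer is the s's in reading order.
g(s2, s5) linearizes to s2 · s5
g(s4, s3) linearizes to s4 · s3
g(s1, g(s4, s3)) linearizes to s1 · s4 · s3
g(g(s2, s5), g(s1, g(s4, s3))) linearizes to s2 · s5 · s1 · s4 · s3


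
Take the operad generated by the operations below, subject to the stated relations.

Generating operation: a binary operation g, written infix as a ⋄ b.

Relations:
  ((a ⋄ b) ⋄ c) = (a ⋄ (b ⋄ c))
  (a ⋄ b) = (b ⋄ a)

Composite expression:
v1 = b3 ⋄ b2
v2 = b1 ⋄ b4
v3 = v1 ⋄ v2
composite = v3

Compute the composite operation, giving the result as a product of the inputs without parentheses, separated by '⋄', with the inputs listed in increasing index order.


b1 ⋄ b2 ⋄ b3 ⋄ b4

Reordering under g is free, so list the b-inputs canonically.
(b3 ⋄ b2) reduces to b3 ⋄ b2
(b1 ⋄ b4) reduces to b1 ⋄ b4
((b3 ⋄ b2) ⋄ (b1 ⋄ b4)) reduces to b3 ⋄ b2 ⋄ b1 ⋄ b4
rearranged into index order: b1 ⋄ b2 ⋄ b3 ⋄ b4


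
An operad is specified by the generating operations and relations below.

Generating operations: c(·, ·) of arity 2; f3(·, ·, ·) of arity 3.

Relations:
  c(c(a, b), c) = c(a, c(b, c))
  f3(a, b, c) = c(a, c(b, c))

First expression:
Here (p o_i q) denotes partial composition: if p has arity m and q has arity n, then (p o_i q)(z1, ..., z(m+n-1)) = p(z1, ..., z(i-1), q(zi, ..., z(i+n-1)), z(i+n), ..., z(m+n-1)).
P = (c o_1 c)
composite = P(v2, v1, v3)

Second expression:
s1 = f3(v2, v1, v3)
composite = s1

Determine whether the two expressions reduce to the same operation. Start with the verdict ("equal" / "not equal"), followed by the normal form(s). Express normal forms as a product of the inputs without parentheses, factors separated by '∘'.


Reducing the first expression gives v2 ∘ v1 ∘ v3
Reducing the second expression gives v2 ∘ v1 ∘ v3
Both agree, so they are equal.

equal — both sides give v2 ∘ v1 ∘ v3


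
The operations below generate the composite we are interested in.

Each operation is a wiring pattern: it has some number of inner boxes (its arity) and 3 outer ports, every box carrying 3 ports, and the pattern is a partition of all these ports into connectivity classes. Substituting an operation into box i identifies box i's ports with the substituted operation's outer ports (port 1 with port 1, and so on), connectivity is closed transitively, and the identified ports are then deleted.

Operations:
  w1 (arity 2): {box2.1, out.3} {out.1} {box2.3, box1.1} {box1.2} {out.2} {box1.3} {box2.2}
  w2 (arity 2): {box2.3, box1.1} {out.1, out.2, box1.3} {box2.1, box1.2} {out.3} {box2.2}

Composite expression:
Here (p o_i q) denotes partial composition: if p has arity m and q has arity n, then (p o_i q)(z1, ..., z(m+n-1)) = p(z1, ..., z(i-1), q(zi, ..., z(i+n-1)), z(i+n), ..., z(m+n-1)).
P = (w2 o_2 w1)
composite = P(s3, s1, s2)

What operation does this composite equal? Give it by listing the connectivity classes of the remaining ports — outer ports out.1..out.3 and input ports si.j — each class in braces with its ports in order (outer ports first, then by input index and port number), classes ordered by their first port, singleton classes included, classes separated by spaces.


{out.1, out.2, s3.3} {out.3} {s1.1, s2.3} {s1.2} {s1.3} {s2.1, s3.1} {s2.2} {s3.2}


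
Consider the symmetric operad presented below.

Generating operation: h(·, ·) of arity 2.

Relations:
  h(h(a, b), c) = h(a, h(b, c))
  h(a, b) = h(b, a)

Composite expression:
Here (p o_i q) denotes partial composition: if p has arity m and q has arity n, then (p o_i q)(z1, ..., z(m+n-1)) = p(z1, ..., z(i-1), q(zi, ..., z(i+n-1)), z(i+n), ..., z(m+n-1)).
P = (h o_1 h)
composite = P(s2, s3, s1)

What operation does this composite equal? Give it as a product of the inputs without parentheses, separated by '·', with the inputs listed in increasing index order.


s1 · s2 · s3

Key point: h commutes, so take the s-inputs in any fixed order.
h(s2, s3) linearizes to s2 · s3
h(h(s2, s3), s1) linearizes to s2 · s3 · s1
sorting the factors by input index: s1 · s2 · s3


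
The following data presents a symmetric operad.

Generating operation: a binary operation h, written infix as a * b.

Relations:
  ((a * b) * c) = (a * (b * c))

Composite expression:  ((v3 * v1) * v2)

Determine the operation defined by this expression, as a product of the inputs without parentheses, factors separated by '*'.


v3 * v1 * v2

Every regrouping of h is equal, so read the v-inputs in written order.
(v3 * v1) flattens to v3 * v1
((v3 * v1) * v2) flattens to v3 * v1 * v2


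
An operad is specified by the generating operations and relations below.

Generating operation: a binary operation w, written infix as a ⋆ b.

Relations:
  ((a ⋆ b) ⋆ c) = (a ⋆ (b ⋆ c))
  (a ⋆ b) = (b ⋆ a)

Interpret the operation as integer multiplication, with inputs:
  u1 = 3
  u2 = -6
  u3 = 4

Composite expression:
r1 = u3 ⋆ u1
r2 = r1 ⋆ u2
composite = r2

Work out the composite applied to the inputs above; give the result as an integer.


-72

(u3 ⋆ u1) = 12
((u3 ⋆ u1) ⋆ u2) = -72


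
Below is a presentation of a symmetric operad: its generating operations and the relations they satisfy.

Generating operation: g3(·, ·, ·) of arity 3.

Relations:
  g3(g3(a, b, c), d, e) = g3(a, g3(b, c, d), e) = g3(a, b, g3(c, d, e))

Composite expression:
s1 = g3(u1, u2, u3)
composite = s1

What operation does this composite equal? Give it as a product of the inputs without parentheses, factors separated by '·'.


u1 · u2 · u3

All parenthesizations of g3 agree; list the u-inputs left to right.
g3(u1, u2, u3) collapses to u1 · u2 · u3


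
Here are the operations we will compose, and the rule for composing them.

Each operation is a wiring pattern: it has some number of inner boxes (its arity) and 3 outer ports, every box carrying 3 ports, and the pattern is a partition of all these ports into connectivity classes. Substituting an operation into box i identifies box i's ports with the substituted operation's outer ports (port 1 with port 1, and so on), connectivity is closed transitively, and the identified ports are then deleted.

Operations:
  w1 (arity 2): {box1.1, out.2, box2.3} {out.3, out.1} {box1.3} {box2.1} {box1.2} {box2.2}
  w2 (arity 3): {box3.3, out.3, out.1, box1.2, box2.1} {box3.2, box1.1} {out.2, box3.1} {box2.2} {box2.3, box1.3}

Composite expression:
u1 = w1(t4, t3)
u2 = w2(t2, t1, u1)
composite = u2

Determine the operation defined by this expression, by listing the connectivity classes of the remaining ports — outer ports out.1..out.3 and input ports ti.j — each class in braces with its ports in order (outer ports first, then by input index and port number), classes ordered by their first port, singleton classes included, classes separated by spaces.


Substituting into w2 glues patterns; closure does the rest.
after w1, the pattern on (t4, t3) reads {out.1, out.3} {out.2, t3.3, t4.1} {t3.1} {t3.2} {t4.2} {t4.3} (out.j = its outer ports)
after w2, the pattern on (t2, t1, t4, t3) reads {out.1, out.2, out.3, t1.1, t2.2} {t1.2} {t1.3, t2.3} {t2.1, t3.3, t4.1} {t3.1} {t3.2} {t4.2} {t4.3} (out.j = its outer ports)

{out.1, out.2, out.3, t1.1, t2.2} {t1.2} {t1.3, t2.3} {t2.1, t3.3, t4.1} {t3.1} {t3.2} {t4.2} {t4.3}


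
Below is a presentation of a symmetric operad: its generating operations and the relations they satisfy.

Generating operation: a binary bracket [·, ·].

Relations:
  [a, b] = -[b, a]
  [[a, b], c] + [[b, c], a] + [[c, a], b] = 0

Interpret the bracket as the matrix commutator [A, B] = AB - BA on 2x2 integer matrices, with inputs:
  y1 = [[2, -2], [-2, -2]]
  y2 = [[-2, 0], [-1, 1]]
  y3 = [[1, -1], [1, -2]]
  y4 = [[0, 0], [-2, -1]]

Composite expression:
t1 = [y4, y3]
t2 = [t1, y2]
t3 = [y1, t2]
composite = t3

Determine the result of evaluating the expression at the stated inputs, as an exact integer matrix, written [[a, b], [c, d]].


[[-40, -8], [-72, 40]]


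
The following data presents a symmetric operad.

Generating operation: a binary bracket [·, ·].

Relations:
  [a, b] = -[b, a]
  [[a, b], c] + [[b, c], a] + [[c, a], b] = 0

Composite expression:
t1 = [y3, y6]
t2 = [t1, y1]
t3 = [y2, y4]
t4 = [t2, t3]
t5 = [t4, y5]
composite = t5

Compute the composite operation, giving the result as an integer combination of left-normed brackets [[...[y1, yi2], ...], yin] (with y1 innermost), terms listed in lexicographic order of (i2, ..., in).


In the tensor algebra, words opening y1 carry the y1-anchored form.
Composite bracket: [[[[y3, y6], y1], [y2, y4]], y5]
Full expansion: 32 signed words from ab - ba (2^5 = 32).
Keep just the words that open with y1:
  sign of y1y3y6y2y4y5 is -1, so it contributes -[[[[[y1, y3], y6], y2], y4], y5]
  sign of y1y3y6y4y2y5 is +1, so it contributes +[[[[[y1, y3], y6], y4], y2], y5]
  sign of y1y6y3y2y4y5 is +1, so it contributes +[[[[[y1, y6], y3], y2], y4], y5]
  sign of y1y6y3y4y2y5 is -1, so it contributes -[[[[[y1, y6], y3], y4], y2], y5]

-[[[[[y1, y3], y6], y2], y4], y5] + [[[[[y1, y3], y6], y4], y2], y5] + [[[[[y1, y6], y3], y2], y4], y5] - [[[[[y1, y6], y3], y4], y2], y5]


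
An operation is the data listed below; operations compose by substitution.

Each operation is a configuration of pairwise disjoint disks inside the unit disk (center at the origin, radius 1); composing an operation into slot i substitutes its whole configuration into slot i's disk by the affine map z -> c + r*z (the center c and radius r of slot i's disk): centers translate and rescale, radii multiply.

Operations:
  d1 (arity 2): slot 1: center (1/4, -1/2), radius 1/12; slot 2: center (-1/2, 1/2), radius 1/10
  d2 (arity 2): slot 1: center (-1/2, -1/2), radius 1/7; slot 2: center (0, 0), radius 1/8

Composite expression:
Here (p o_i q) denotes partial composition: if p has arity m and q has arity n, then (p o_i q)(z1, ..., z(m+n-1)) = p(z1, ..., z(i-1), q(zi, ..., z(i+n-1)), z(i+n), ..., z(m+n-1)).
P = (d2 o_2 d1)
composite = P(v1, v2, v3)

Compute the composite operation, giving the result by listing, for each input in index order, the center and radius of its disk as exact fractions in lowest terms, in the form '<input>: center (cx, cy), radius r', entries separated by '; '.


v1: center (-1/2, -1/2), radius 1/7; v2: center (1/32, -1/16), radius 1/96; v3: center (-1/16, 1/16), radius 1/80


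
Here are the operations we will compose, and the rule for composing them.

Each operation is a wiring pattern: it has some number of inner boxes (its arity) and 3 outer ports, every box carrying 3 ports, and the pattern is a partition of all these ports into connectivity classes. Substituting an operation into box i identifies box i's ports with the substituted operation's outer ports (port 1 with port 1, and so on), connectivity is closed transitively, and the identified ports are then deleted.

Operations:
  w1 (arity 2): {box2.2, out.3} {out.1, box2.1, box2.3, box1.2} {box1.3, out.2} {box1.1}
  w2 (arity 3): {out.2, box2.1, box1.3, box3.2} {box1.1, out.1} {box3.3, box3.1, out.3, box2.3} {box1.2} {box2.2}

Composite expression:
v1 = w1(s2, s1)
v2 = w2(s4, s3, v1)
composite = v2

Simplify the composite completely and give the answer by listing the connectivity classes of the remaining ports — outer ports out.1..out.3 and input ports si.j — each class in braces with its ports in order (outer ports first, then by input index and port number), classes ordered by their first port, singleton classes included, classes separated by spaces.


{out.1, s4.1} {out.2, s2.3, s3.1, s4.3} {out.3, s1.1, s1.2, s1.3, s2.2, s3.3} {s2.1} {s3.2} {s4.2}

Treat the ports identified at w2 as solder joints: merge, then drop.
the subtree at w1 composes to {out.1, s1.1, s1.3, s2.2} {out.2, s2.3} {out.3, s1.2} {s2.1} on (s2, s1); out.j = own outer ports
the subtree at w2 composes to {out.1, s4.1} {out.2, s2.3, s3.1, s4.3} {out.3, s1.1, s1.2, s1.3, s2.2, s3.3} {s2.1} {s3.2} {s4.2} on (s4, s3, s2, s1); out.j = own outer ports


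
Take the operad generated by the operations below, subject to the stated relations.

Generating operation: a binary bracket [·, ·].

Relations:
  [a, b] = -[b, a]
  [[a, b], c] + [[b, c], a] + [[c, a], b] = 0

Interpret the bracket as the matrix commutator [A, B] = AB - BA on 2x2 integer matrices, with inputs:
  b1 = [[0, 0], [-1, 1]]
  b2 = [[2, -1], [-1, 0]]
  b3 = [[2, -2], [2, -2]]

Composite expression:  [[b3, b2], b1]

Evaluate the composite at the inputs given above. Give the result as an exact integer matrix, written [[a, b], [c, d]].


[[0, 0], [0, 0]]

[b3, b2] = [[4, 0], [8, -4]]
[[b3, b2], b1] = [[0, 0], [0, 0]]


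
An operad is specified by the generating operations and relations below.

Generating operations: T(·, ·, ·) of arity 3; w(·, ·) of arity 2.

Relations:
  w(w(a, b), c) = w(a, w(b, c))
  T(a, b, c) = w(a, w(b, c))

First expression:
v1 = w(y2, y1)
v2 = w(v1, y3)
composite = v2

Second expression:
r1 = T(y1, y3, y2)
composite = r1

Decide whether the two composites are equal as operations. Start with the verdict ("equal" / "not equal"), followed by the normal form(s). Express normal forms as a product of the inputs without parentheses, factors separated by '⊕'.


not equal; the first gives y2 ⊕ y1 ⊕ y3 and the second y1 ⊕ y3 ⊕ y2

The first expression, normalized: y2 ⊕ y1 ⊕ y3
The second expression, normalized: y1 ⊕ y3 ⊕ y2
The normal forms differ: not equal.


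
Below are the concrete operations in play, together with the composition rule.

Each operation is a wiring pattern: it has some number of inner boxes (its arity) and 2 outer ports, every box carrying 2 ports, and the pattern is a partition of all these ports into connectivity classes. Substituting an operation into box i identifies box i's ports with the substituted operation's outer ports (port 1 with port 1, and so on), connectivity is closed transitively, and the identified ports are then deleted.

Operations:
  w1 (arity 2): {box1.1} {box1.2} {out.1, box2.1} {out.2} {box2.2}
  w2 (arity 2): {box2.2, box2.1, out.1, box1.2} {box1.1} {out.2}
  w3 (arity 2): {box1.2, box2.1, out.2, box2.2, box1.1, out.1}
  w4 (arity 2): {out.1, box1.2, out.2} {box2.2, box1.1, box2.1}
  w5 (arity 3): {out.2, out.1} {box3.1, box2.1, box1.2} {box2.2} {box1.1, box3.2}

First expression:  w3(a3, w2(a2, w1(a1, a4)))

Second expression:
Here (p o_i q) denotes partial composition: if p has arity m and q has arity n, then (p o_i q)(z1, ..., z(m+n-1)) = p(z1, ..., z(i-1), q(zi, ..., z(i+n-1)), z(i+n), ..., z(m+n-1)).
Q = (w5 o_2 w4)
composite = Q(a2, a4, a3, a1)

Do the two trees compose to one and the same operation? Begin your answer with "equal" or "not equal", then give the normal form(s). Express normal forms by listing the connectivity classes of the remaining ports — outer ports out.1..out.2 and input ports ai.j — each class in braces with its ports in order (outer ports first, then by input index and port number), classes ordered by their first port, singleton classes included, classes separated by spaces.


not equal; first: {out.1, out.2, a2.2, a3.1, a3.2, a4.1} {a1.1} {a1.2} {a2.1} {a4.2}; second: {out.1, out.2} {a1.1, a2.2, a4.2} {a1.2, a2.1} {a3.1, a3.2, a4.1}

The first composite normalizes to {out.1, out.2, a2.2, a3.1, a3.2, a4.1} {a1.1} {a1.2} {a2.1} {a4.2}
The second composite normalizes to {out.1, out.2} {a1.1, a2.2, a4.2} {a1.2, a2.1} {a3.1, a3.2, a4.1}
They disagree, so not equal.


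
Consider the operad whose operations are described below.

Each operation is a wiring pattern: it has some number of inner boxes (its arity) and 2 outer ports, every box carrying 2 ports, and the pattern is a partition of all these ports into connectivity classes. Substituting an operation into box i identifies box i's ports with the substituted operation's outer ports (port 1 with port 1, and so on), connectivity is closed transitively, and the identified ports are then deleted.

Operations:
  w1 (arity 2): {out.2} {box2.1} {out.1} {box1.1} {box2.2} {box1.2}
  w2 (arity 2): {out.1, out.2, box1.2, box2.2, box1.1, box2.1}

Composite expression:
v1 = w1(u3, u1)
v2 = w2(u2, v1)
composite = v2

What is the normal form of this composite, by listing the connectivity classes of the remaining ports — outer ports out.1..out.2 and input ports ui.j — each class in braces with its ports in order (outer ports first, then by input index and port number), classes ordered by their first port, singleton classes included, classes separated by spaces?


{out.1, out.2, u2.1, u2.2} {u1.1} {u1.2} {u3.1} {u3.2}

Substituting into w2 glues patterns; closure does the rest.
w1 over (u3, u1) gives {out.1} {out.2} {u1.1} {u1.2} {u3.1} {u3.2}, out.j being that stage's outer ports
w2 over (u2, u3, u1) gives {out.1, out.2, u2.1, u2.2} {u1.1} {u1.2} {u3.1} {u3.2}, out.j being that stage's outer ports


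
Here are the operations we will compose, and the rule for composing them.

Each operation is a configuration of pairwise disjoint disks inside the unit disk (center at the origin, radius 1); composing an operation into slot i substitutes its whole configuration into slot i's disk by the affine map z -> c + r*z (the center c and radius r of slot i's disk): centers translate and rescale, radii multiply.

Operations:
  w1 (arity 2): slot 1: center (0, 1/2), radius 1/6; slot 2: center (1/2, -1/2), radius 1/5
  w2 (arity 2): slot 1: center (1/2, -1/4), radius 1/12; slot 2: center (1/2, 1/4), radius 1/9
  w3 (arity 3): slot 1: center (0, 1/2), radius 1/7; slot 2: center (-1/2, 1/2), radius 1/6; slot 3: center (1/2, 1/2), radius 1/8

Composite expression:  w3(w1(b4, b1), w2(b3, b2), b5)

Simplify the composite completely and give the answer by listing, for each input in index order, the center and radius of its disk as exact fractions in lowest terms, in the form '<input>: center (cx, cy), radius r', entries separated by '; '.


b1: center (1/14, 3/7), radius 1/35; b2: center (-5/12, 13/24), radius 1/54; b3: center (-5/12, 11/24), radius 1/72; b4: center (0, 4/7), radius 1/42; b5: center (1/2, 1/2), radius 1/8

Below w3, radii multiply path by path; the b-disk centers shift.
b4: after 2 affine steps, its disk has center (0, 4/7), radius 1/42
b1: after 2 affine steps, its disk has center (1/14, 3/7), radius 1/35
b3: after 2 affine steps, its disk has center (-5/12, 11/24), radius 1/72
b2: after 2 affine steps, its disk has center (-5/12, 13/24), radius 1/54
b5: after 1 affine step, its disk has center (1/2, 1/2), radius 1/8


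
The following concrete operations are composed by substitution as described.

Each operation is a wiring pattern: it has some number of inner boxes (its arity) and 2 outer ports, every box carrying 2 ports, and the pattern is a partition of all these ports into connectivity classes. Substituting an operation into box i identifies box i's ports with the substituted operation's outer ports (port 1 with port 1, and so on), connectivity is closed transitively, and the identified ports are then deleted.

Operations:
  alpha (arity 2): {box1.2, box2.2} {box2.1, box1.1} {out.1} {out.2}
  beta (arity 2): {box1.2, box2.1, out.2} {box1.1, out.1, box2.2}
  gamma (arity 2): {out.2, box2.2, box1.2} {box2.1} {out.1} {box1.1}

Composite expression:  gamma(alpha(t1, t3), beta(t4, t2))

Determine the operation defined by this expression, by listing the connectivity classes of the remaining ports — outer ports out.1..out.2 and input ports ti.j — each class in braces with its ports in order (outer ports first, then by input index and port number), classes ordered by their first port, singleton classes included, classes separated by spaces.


{out.1} {out.2, t2.1, t4.2} {t1.1, t3.1} {t1.2, t3.2} {t2.2, t4.1}


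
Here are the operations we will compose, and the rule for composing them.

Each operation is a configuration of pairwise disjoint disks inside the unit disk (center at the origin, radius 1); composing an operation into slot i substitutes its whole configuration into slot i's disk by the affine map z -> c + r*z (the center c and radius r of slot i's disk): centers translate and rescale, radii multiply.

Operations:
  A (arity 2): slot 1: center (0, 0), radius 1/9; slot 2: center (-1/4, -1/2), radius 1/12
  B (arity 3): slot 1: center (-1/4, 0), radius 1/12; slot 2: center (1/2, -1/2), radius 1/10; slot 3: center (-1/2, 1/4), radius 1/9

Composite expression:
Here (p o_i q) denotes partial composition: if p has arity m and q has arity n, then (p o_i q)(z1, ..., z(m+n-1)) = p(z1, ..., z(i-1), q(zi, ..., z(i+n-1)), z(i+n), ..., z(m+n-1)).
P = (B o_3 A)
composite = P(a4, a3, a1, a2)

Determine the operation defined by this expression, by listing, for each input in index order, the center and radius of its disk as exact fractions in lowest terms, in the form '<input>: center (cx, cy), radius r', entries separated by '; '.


a1: center (-1/2, 1/4), radius 1/81; a2: center (-19/36, 7/36), radius 1/108; a3: center (1/2, -1/2), radius 1/10; a4: center (-1/4, 0), radius 1/12

Nesting under B composes maps z -> c + r*z down each a-path.
input a4: applying the 1 nested substitution gives center (-1/4, 0), radius 1/12
input a3: applying the 1 nested substitution gives center (1/2, -1/2), radius 1/10
input a1: applying the 2 nested substitutions gives center (-1/2, 1/4), radius 1/81
input a2: applying the 2 nested substitutions gives center (-19/36, 7/36), radius 1/108


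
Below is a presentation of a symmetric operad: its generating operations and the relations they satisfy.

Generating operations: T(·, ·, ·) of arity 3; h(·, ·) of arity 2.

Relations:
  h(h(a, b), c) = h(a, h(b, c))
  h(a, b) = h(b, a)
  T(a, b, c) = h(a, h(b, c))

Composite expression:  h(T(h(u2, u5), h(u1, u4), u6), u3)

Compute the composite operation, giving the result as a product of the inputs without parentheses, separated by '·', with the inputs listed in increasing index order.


Shape and order are irrelevant to h; the u-input set decides.
h(u2, u5) collapses to u2 · u5
h(u1, u4) collapses to u1 · u4
T(h(u2, u5), h(u1, u4), u6) collapses to u2 · u5 · u1 · u4 · u6
h(T(h(u2, u5), h(u1, u4), u6), u3) collapses to u2 · u5 · u1 · u4 · u6 · u3
reordering the factors by index: u1 · u2 · u3 · u4 · u5 · u6

u1 · u2 · u3 · u4 · u5 · u6


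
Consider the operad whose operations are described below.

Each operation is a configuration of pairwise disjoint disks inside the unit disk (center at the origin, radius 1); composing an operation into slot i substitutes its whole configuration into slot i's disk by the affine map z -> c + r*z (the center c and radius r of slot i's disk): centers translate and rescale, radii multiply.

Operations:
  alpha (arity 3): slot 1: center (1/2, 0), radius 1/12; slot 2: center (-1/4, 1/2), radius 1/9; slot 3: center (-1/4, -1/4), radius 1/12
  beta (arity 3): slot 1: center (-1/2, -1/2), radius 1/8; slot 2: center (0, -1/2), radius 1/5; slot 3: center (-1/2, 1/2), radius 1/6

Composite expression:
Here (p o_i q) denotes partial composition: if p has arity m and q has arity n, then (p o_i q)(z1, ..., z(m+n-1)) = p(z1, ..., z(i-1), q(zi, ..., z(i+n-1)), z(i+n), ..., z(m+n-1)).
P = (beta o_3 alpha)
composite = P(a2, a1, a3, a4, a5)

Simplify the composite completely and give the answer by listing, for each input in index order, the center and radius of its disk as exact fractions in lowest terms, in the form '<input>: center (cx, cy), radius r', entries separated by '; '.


a1: center (0, -1/2), radius 1/5; a2: center (-1/2, -1/2), radius 1/8; a3: center (-5/12, 1/2), radius 1/72; a4: center (-13/24, 7/12), radius 1/54; a5: center (-13/24, 11/24), radius 1/72

Follow each a-input down from beta: c' goes to c + r*c', radius to r*r'.
tracing a2 down its 1-map path: center (-1/2, -1/2), radius 1/8
tracing a1 down its 1-map path: center (0, -1/2), radius 1/5
tracing a3 down its 2-map path: center (-5/12, 1/2), radius 1/72
tracing a4 down its 2-map path: center (-13/24, 7/12), radius 1/54
tracing a5 down its 2-map path: center (-13/24, 11/24), radius 1/72


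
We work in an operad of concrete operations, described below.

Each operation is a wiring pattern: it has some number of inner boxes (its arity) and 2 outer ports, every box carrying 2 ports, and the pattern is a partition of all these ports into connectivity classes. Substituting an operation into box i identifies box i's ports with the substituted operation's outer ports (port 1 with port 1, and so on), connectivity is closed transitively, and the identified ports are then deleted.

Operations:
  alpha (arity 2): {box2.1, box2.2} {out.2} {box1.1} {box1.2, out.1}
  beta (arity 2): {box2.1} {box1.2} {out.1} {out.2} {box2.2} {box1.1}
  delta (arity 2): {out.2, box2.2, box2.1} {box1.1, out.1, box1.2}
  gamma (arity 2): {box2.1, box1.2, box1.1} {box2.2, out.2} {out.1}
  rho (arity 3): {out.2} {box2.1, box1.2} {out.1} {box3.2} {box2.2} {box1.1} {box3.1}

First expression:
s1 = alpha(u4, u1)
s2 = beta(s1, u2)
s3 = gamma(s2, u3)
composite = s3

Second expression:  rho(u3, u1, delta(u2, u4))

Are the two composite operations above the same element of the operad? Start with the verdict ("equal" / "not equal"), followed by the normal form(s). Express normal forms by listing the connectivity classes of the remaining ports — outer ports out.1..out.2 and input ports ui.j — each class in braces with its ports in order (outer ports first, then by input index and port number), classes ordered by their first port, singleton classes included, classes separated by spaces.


not equal; the first gives {out.1} {out.2, u3.2} {u1.1, u1.2} {u2.1} {u2.2} {u3.1} {u4.1} {u4.2} and the second {out.1} {out.2} {u1.1, u3.2} {u1.2} {u2.1, u2.2} {u3.1} {u4.1, u4.2}


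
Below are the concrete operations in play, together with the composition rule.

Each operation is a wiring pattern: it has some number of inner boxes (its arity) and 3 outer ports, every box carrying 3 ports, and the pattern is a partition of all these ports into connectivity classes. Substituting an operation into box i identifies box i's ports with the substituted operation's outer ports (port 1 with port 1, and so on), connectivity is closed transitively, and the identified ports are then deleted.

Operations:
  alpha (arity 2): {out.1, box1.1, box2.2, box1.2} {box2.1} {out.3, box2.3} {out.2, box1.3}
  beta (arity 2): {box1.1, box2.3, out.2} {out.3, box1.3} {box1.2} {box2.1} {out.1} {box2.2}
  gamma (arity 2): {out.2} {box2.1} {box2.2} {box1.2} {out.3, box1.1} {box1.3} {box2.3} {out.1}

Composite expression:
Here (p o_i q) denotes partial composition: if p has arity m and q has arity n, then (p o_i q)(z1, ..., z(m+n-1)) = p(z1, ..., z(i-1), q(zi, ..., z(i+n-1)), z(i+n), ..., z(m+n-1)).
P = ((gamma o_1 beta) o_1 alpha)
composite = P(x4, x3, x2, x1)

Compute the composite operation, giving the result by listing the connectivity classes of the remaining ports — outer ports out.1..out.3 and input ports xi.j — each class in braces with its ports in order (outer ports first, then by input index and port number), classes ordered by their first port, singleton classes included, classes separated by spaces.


{out.1} {out.2} {out.3} {x1.1} {x1.2} {x1.3} {x2.1} {x2.2} {x2.3, x3.2, x4.1, x4.2} {x3.1} {x3.3} {x4.3}

Two ports join when wires chain via gamma-identified ports.
the subtree at alpha composes to {out.1, x3.2, x4.1, x4.2} {out.2, x4.3} {out.3, x3.3} {x3.1} on (x4, x3); out.j = own outer ports
the subtree at beta composes to {out.1} {out.2, x2.3, x3.2, x4.1, x4.2} {out.3, x3.3} {x2.1} {x2.2} {x3.1} {x4.3} on (x4, x3, x2); out.j = own outer ports
the subtree at gamma composes to {out.1} {out.2} {out.3} {x1.1} {x1.2} {x1.3} {x2.1} {x2.2} {x2.3, x3.2, x4.1, x4.2} {x3.1} {x3.3} {x4.3} on (x4, x3, x2, x1); out.j = own outer ports


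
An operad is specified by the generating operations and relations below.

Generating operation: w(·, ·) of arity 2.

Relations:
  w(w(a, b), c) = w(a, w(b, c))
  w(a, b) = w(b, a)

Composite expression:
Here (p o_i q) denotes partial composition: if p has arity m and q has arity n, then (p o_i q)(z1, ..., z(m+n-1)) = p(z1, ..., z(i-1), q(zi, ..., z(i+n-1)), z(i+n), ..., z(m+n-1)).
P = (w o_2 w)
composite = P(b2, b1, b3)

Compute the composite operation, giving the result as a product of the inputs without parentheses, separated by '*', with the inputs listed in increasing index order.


Any arrangement under w is one operation, so sort the b-inputs.
w(b1, b3) unparenthesizes to b1 * b3
w(b2, w(b1, b3)) unparenthesizes to b2 * b1 * b3
commutativity sorts the factors: b1 * b2 * b3

b1 * b2 * b3


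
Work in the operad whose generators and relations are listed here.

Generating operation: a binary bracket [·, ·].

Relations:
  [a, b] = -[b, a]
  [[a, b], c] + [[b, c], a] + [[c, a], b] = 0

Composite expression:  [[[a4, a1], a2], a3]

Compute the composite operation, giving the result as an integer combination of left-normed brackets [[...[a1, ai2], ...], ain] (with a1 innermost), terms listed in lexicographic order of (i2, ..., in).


-[[[a1, a4], a2], a3]


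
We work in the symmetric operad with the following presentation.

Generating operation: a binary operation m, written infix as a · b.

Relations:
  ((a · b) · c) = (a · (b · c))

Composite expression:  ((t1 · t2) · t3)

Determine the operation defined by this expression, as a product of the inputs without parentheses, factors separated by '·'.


The m-tree's shape is irrelevant; the t-reading-order decides.
(t1 · t2) flattens to t1 · t2
((t1 · t2) · t3) flattens to t1 · t2 · t3

t1 · t2 · t3


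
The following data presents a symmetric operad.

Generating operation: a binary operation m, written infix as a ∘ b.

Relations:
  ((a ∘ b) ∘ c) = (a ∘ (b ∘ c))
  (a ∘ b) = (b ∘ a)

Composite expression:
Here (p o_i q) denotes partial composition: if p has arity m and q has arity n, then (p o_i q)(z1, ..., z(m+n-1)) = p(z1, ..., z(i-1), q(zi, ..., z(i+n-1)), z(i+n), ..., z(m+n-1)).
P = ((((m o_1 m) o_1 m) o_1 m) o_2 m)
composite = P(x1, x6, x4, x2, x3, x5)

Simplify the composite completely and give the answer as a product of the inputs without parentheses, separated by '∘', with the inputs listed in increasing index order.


x1 ∘ x2 ∘ x3 ∘ x4 ∘ x5 ∘ x6

Both nesting and order wash out for m; what remains is which x's occur.
(x6 ∘ x4) spells out as x6 ∘ x4
(x1 ∘ (x6 ∘ x4)) spells out as x1 ∘ x6 ∘ x4
((x1 ∘ (x6 ∘ x4)) ∘ x2) spells out as x1 ∘ x6 ∘ x4 ∘ x2
(((x1 ∘ (x6 ∘ x4)) ∘ x2) ∘ x3) spells out as x1 ∘ x6 ∘ x4 ∘ x2 ∘ x3
((((x1 ∘ (x6 ∘ x4)) ∘ x2) ∘ x3) ∘ x5) spells out as x1 ∘ x6 ∘ x4 ∘ x2 ∘ x3 ∘ x5
putting the inputs in ascending order: x1 ∘ x2 ∘ x3 ∘ x4 ∘ x5 ∘ x6


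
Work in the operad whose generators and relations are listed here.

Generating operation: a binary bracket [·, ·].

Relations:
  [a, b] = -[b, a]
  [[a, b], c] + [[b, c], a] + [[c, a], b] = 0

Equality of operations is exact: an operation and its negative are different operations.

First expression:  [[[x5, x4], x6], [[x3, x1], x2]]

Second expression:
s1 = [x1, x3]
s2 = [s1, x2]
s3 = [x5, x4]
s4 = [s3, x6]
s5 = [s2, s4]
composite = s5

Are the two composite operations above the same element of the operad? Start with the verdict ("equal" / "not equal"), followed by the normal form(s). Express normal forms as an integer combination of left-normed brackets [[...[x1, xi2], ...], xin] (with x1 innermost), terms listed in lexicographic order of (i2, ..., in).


equal; the common form is -[[[[[x1, x3], x2], x4], x5], x6] + [[[[[x1, x3], x2], x5], x4], x6] + [[[[[x1, x3], x2], x6], x4], x5] - [[[[[x1, x3], x2], x6], x5], x4]

The first composite normalizes to -[[[[[x1, x3], x2], x4], x5], x6] + [[[[[x1, x3], x2], x5], x4], x6] + [[[[[x1, x3], x2], x6], x4], x5] - [[[[[x1, x3], x2], x6], x5], x4]
The second composite normalizes to -[[[[[x1, x3], x2], x4], x5], x6] + [[[[[x1, x3], x2], x5], x4], x6] + [[[[[x1, x3], x2], x6], x4], x5] - [[[[[x1, x3], x2], x6], x5], x4]
The forms coincide; equal.


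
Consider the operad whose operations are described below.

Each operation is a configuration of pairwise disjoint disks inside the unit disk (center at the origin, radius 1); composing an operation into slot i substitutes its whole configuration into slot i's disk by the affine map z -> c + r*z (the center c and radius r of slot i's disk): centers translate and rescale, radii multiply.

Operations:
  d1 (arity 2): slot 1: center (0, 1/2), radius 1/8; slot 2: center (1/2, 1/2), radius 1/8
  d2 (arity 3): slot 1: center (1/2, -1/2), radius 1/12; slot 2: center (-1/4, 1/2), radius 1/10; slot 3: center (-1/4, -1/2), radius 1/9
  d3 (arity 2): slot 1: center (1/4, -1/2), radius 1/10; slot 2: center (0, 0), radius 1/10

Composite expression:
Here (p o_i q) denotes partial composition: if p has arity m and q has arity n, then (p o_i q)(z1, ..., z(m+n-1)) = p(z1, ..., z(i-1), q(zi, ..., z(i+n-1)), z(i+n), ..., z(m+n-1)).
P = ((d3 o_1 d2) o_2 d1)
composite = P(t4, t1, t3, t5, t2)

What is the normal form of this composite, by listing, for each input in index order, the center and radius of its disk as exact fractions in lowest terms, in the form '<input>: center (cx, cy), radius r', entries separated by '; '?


t1: center (9/40, -89/200), radius 1/800; t2: center (0, 0), radius 1/10; t3: center (23/100, -89/200), radius 1/800; t4: center (3/10, -11/20), radius 1/120; t5: center (9/40, -11/20), radius 1/90

Each t-disk chains the slot maps above it in d3; radii multiply.
tracing t4 down its 2-map path: center (3/10, -11/20), radius 1/120
tracing t1 down its 3-map path: center (9/40, -89/200), radius 1/800
tracing t3 down its 3-map path: center (23/100, -89/200), radius 1/800
tracing t5 down its 2-map path: center (9/40, -11/20), radius 1/90
tracing t2 down its 1-map path: center (0, 0), radius 1/10


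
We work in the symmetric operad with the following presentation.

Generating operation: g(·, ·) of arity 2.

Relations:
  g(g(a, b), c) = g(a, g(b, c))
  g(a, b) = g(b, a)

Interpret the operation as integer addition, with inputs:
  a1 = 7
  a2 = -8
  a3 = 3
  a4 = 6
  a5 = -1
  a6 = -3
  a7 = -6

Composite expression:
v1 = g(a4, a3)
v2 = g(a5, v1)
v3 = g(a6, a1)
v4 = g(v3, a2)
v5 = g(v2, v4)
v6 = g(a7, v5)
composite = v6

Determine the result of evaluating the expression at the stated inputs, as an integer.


-2

g(a4, a3) = 9
g(a5, g(a4, a3)) = 8
g(a6, a1) = 4
g(g(a6, a1), a2) = -4
g(g(a5, g(a4, a3)), g(g(a6, a1), a2)) = 4
g(a7, g(g(a5, g(a4, a3)), g(g(a6, a1), a2))) = -2


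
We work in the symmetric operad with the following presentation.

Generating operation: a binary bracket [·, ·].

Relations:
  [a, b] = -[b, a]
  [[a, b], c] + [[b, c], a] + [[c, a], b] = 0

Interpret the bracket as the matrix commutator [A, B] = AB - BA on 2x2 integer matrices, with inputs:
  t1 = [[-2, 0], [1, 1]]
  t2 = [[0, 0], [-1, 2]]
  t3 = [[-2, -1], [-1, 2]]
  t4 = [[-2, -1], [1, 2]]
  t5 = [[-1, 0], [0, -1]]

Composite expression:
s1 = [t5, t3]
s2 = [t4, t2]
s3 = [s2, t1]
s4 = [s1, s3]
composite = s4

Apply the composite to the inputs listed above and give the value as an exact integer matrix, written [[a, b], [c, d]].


[[0, 0], [0, 0]]

[t5, t3] = [[0, 0], [0, 0]]
[t4, t2] = [[1, -2], [-6, -1]]
[[t4, t2], t1] = [[-2, -6], [16, 2]]
[[t5, t3], [[t4, t2], t1]] = [[0, 0], [0, 0]]
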